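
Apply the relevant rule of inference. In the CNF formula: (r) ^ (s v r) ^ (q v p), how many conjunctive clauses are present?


A CNF formula is a conjunction of clauses.
Clauses are separated by ^.
Counting the conjuncts: 3 clauses.

3


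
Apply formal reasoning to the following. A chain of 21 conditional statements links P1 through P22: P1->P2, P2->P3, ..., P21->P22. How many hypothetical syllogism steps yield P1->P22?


With 21 implications in a chain connecting 22 propositions:
P1->P2, P2->P3, ..., P21->P22
Steps needed = (number of implications) - 1 = 21 - 1 = 20

20


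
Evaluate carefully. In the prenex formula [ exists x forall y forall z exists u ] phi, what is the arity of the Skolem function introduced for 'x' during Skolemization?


Quantifier prefix: exists x forall y forall z exists u
'x' is existentially quantified at position 1.
No universal quantifiers precede it.
Skolem function arity = 0 (a Skolem constant)

0


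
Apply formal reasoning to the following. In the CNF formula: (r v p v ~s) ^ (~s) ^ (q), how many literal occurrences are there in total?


Counting literals in each clause:
Clause 1: 3 literal(s)
Clause 2: 1 literal(s)
Clause 3: 1 literal(s)
Total = 5

5


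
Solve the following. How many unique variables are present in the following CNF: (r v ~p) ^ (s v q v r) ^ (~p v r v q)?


Identify each variable that appears in the formula.
Variables found: p, q, r, s
Count = 4

4


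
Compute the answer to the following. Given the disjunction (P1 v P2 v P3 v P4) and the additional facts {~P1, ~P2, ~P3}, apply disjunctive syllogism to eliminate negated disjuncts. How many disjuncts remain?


Original disjuncts (4): P1, P2, P3, P4
Negated (eliminate): ~P1, ~P2, ~P3
Remaining disjuncts: P4
Count = 4 - 3 = 1

1


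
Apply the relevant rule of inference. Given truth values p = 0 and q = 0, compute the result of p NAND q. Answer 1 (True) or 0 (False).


p = 0, q = 0
Operation: p NAND q
Evaluate: 0 NAND 0 = 1

1


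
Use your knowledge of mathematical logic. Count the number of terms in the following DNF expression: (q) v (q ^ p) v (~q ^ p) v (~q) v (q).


A DNF formula is a disjunction of terms (conjunctions).
Terms are separated by v.
Counting the disjuncts: 5 terms.

5


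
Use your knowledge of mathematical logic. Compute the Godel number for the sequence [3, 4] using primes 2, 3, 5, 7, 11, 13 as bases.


Encode each element as an exponent of the corresponding prime:
  2^3 = 8
  3^4 = 81
Product = 8 * 81 = 648

648


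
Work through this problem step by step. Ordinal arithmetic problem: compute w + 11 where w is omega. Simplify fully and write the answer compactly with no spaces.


Compute w + 11.
Ordinal + is associative but NOT commutative; for finite n>0, n + w = w but w + n stays w+n.
w + 11 is already in normal form (a successor ordinal beyond w).
Result = w+11

w+11


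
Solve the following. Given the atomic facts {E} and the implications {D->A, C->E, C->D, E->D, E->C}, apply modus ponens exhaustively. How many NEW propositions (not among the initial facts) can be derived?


Initial facts: {E}
Apply modus ponens to closure:
  E and E->D  =>  D
  E and E->C  =>  C
  D and D->A  =>  A
Final known: {A, C, D, E}
New propositions: {A, C, D}
Count = 3

3


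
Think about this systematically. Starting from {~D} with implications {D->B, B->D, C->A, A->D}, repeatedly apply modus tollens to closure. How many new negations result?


Initial negated facts: {~D}
Apply modus tollens to closure:
  ~D and B->D  =>  ~B
  ~D and A->D  =>  ~A
  ~A and C->A  =>  ~C
Final negated: {~A, ~B, ~C, ~D}
New negations: {~A, ~B, ~C}
Count = 3

3


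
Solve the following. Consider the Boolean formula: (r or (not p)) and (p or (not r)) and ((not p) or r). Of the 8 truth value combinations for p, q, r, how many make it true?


Evaluate all 8 assignments for p, q, r:
p=0, q=0, r=0: 1
p=0, q=0, r=1: 0
p=0, q=1, r=0: 1
p=0, q=1, r=1: 0
p=1, q=0, r=0: 0
p=1, q=0, r=1: 1
p=1, q=1, r=0: 0
p=1, q=1, r=1: 1
Satisfying count = 4

4


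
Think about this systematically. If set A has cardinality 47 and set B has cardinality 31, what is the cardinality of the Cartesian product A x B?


The Cartesian product A x B contains all ordered pairs (a, b).
|A x B| = |A| * |B| = 47 * 31 = 1457

1457


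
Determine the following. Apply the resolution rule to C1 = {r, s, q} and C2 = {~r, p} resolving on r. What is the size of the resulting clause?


Remove r from C1 and ~r from C2.
C1 remainder: {s, q}
C2 remainder: {p}
Union (resolvent): {p, q, s}
Resolvent has 3 literal(s).

3


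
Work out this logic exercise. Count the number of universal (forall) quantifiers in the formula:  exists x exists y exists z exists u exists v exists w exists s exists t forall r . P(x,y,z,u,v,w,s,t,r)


Quantifier prefix: exists x exists y exists z exists u exists v exists w exists s exists t forall r
Mark each quantifier type:
  E E E E E E E E U
Universal count = 1, Existential count = 8
Asked for universal (forall) quantifiers: 1

1


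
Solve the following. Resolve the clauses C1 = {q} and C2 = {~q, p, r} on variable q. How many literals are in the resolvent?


Remove q from C1 and ~q from C2.
C1 remainder: {}
C2 remainder: {p, r}
Union (resolvent): {p, r}
Resolvent has 2 literal(s).

2


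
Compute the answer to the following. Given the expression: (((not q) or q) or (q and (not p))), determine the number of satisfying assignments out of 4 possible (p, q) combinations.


Check all 4 assignments:
p=0, q=0: 1
p=0, q=1: 1
p=1, q=0: 1
p=1, q=1: 1
Count of True = 4

4


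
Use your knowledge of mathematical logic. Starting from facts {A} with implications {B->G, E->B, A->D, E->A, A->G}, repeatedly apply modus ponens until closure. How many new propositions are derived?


Initial facts: {A}
Apply modus ponens to closure:
  A and A->D  =>  D
  A and A->G  =>  G
Final known: {A, D, G}
New propositions: {D, G}
Count = 2

2


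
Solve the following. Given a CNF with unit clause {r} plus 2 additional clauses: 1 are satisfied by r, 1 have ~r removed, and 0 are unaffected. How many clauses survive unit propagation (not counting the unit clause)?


Satisfied (removed): 1
Shortened (remain): 1
Unchanged (remain): 0
Remaining = 1 + 0 = 1

1


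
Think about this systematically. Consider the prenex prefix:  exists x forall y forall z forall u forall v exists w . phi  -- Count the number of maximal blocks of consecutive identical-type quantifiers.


Quantifier-type sequence: E A A A A E  (A=forall, E=exists)
Group into maximal same-type runs:
  Ex1 | Ax4 | Ex1
Number of blocks = 3

3


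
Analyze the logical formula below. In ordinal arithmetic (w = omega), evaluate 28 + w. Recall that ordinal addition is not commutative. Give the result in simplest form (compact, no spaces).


Compute 28 + w.
Ordinal + is associative but NOT commutative; for finite n>0, n + w = w but w + n stays w+n.
Any finite left addend is absorbed by w on the right: 28 + w = w.
Result = w

w


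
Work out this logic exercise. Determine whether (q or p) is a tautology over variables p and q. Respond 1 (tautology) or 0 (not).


Check all 4 assignments:
p=0, q=0: 0
p=0, q=1: 1
p=1, q=0: 1
p=1, q=1: 1
Satisfying count = 3/4.
Tautology iff count = 4: no.

0


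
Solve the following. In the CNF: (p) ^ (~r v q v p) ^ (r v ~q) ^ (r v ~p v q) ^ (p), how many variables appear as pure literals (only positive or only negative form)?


Check each variable for pure literal status:
p: mixed (not pure)
q: mixed (not pure)
r: mixed (not pure)
Pure literal count = 0

0


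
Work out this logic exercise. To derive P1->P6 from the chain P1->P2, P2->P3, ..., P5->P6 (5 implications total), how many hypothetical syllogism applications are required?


With 5 implications in a chain connecting 6 propositions:
P1->P2, P2->P3, ..., P5->P6
Steps needed = (number of implications) - 1 = 5 - 1 = 4

4


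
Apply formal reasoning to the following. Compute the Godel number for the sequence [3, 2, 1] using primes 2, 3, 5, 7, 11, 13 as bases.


Encode each element as an exponent of the corresponding prime:
  2^3 = 8
  3^2 = 9
  5^1 = 5
Product = 8 * 9 * 5 = 360

360


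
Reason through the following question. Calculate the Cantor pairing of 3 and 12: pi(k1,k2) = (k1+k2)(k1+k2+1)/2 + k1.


k1 + k2 = 15
(k1+k2)(k1+k2+1)/2 = 15 * 16 / 2 = 120
pi = 120 + 3 = 123

123


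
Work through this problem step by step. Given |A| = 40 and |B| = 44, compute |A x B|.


The Cartesian product A x B contains all ordered pairs (a, b).
|A x B| = |A| * |B| = 40 * 44 = 1760

1760


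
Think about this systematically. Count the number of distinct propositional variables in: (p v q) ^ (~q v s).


Identify each variable that appears in the formula.
Variables found: p, q, s
Count = 3

3


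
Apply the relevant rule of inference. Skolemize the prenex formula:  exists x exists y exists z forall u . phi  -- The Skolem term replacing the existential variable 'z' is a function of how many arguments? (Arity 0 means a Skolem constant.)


Quantifier prefix: exists x exists y exists z forall u
'z' is existentially quantified at position 3.
No universal quantifiers precede it.
Skolem function arity = 0 (a Skolem constant)

0


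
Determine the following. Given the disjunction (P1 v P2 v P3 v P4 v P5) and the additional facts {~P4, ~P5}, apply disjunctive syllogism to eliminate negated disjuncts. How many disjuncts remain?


Original disjuncts (5): P1, P2, P3, P4, P5
Negated (eliminate): ~P4, ~P5
Remaining disjuncts: P1, P2, P3
Count = 5 - 2 = 3

3


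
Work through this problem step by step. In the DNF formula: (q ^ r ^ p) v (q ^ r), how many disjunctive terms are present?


A DNF formula is a disjunction of terms (conjunctions).
Terms are separated by v.
Counting the disjuncts: 2 terms.

2


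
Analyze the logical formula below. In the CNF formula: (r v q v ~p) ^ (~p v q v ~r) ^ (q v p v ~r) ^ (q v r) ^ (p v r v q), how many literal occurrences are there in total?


Counting literals in each clause:
Clause 1: 3 literal(s)
Clause 2: 3 literal(s)
Clause 3: 3 literal(s)
Clause 4: 2 literal(s)
Clause 5: 3 literal(s)
Total = 14

14


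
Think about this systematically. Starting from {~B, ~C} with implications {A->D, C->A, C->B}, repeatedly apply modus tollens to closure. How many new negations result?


Initial negated facts: {~B, ~C}
Apply modus tollens to closure:
  (no implication fires)
Final negated: {~B, ~C}
New negations: {(none)}
Count = 0

0


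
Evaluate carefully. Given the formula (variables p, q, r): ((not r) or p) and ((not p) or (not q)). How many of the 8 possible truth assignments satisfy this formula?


Evaluate all 8 assignments for p, q, r:
p=0, q=0, r=0: 1
p=0, q=0, r=1: 0
p=0, q=1, r=0: 1
p=0, q=1, r=1: 0
p=1, q=0, r=0: 1
p=1, q=0, r=1: 1
p=1, q=1, r=0: 0
p=1, q=1, r=1: 0
Satisfying count = 4

4


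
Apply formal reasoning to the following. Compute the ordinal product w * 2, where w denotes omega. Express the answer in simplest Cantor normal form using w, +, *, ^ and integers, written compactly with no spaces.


Compute w * 2.
Ordinal * is associative and left-distributive over +, but NOT commutative; for finite n>1, n*w = w but w*n stays w*n.
w * 2 means 2 copies of w concatenated: w*2.
Result = w*2

w*2


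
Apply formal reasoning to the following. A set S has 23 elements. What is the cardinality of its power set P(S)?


The power set of a set with n elements has 2^n elements.
|P(S)| = 2^23 = 8388608

8388608


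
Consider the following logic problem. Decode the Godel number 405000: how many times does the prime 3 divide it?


Factorize 405000 by dividing by 3 repeatedly.
Division steps: 3 divides 405000 exactly 4 time(s).
Exponent of 3 = 4

4


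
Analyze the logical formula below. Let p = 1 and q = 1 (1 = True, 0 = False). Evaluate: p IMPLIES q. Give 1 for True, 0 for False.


p = 1, q = 1
Operation: p IMPLIES q
Evaluate: 1 IMPLIES 1 = 1

1


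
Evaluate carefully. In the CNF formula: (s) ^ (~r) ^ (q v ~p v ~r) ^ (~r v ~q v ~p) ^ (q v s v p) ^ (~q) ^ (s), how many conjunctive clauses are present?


A CNF formula is a conjunction of clauses.
Clauses are separated by ^.
Counting the conjuncts: 7 clauses.

7


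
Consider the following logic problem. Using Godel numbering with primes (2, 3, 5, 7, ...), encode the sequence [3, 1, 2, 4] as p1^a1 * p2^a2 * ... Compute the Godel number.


Encode each element as an exponent of the corresponding prime:
  2^3 = 8
  3^1 = 3
  5^2 = 25
  7^4 = 2401
Product = 8 * 3 * 25 * 2401 = 1440600

1440600


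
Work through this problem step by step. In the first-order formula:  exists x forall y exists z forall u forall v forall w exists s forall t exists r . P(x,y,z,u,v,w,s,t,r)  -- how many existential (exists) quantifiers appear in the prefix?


Quantifier prefix: exists x forall y exists z forall u forall v forall w exists s forall t exists r
Mark each quantifier type:
  E U E U U U E U E
Universal count = 5, Existential count = 4
Asked for existential (exists) quantifiers: 4

4


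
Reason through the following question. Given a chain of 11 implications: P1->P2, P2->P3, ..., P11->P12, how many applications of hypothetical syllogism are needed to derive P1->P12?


With 11 implications in a chain connecting 12 propositions:
P1->P2, P2->P3, ..., P11->P12
Steps needed = (number of implications) - 1 = 11 - 1 = 10

10


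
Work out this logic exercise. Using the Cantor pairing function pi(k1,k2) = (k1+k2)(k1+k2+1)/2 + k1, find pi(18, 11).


k1 + k2 = 29
(k1+k2)(k1+k2+1)/2 = 29 * 30 / 2 = 435
pi = 435 + 18 = 453

453


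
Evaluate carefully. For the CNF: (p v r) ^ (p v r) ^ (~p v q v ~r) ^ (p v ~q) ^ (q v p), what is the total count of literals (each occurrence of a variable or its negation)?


Counting literals in each clause:
Clause 1: 2 literal(s)
Clause 2: 2 literal(s)
Clause 3: 3 literal(s)
Clause 4: 2 literal(s)
Clause 5: 2 literal(s)
Total = 11

11


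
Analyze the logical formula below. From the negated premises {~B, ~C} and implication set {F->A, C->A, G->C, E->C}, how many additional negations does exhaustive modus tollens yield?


Initial negated facts: {~B, ~C}
Apply modus tollens to closure:
  ~C and G->C  =>  ~G
  ~C and E->C  =>  ~E
Final negated: {~B, ~C, ~E, ~G}
New negations: {~E, ~G}
Count = 2

2


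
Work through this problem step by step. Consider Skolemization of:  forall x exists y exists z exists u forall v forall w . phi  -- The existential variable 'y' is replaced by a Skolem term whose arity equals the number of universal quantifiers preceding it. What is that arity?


Quantifier prefix: forall x exists y exists z exists u forall v forall w
'y' is existentially quantified at position 2.
Universal variables preceding it: x
Skolem function arity = 1

1


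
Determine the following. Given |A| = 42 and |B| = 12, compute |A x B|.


The Cartesian product A x B contains all ordered pairs (a, b).
|A x B| = |A| * |B| = 42 * 12 = 504

504


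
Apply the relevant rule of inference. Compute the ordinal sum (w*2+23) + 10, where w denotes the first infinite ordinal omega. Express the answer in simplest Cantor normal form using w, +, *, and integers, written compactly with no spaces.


Compute (w*2+23) + 10.
Ordinal + is associative but NOT commutative; for finite n>0, n + w = w but w + n stays w+n.
By associativity: (w*2+23) + 10 = w*2 + (23+10) = w*2+33.
Result = w*2+33

w*2+33


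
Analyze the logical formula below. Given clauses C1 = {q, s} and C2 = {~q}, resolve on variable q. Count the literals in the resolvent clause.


Remove q from C1 and ~q from C2.
C1 remainder: {s}
C2 remainder: {}
Union (resolvent): {s}
Resolvent has 1 literal(s).

1


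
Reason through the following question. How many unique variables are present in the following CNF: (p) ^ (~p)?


Identify each variable that appears in the formula.
Variables found: p
Count = 1

1


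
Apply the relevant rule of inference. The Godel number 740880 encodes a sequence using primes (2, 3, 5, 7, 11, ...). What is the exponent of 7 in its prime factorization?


Factorize 740880 by dividing by 7 repeatedly.
Division steps: 7 divides 740880 exactly 3 time(s).
Exponent of 7 = 3

3


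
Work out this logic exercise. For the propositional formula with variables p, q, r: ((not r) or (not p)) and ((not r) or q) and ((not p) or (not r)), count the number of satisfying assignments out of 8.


Evaluate all 8 assignments for p, q, r:
p=0, q=0, r=0: 1
p=0, q=0, r=1: 0
p=0, q=1, r=0: 1
p=0, q=1, r=1: 1
p=1, q=0, r=0: 1
p=1, q=0, r=1: 0
p=1, q=1, r=0: 1
p=1, q=1, r=1: 0
Satisfying count = 5

5


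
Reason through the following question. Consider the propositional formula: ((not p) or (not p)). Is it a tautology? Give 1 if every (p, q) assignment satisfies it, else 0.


Check all 4 assignments:
p=0, q=0: 1
p=0, q=1: 1
p=1, q=0: 0
p=1, q=1: 0
Satisfying count = 2/4.
Tautology iff count = 4: no.

0


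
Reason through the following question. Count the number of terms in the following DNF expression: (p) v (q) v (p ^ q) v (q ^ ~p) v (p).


A DNF formula is a disjunction of terms (conjunctions).
Terms are separated by v.
Counting the disjuncts: 5 terms.

5


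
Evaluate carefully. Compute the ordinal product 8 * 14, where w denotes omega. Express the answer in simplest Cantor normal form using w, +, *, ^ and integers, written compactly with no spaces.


Compute 8 * 14.
Ordinal * is associative and left-distributive over +, but NOT commutative; for finite n>1, n*w = w but w*n stays w*n.
Both finite; ordinal * agrees with natural *: 8 * 14 = 112.
Result = 112

112


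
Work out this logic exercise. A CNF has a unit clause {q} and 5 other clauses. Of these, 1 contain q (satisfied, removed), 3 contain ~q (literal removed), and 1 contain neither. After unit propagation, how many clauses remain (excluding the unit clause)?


Satisfied (removed): 1
Shortened (remain): 3
Unchanged (remain): 1
Remaining = 3 + 1 = 4

4


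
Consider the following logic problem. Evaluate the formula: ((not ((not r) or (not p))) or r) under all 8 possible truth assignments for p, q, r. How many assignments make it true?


Check all 8 assignments:
p=0, q=0, r=0: 0
p=0, q=0, r=1: 1
p=0, q=1, r=0: 0
p=0, q=1, r=1: 1
p=1, q=0, r=0: 0
p=1, q=0, r=1: 1
p=1, q=1, r=0: 0
p=1, q=1, r=1: 1
Count of True = 4

4


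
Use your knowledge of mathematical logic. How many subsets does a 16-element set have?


The power set of a set with n elements has 2^n elements.
|P(S)| = 2^16 = 65536

65536


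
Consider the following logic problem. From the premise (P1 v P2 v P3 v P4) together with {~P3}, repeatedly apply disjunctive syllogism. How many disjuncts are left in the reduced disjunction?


Original disjuncts (4): P1, P2, P3, P4
Negated (eliminate): ~P3
Remaining disjuncts: P1, P2, P4
Count = 4 - 1 = 3

3


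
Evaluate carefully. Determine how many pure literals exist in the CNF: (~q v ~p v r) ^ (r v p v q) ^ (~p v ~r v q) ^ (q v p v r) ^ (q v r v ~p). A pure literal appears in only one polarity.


Check each variable for pure literal status:
p: mixed (not pure)
q: mixed (not pure)
r: mixed (not pure)
Pure literal count = 0

0


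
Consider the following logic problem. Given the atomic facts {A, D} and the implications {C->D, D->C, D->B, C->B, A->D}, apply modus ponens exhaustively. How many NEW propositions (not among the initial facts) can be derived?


Initial facts: {A, D}
Apply modus ponens to closure:
  D and D->C  =>  C
  D and D->B  =>  B
Final known: {A, B, C, D}
New propositions: {B, C}
Count = 2

2


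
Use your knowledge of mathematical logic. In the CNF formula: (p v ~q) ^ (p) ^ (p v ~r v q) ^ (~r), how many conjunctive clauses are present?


A CNF formula is a conjunction of clauses.
Clauses are separated by ^.
Counting the conjuncts: 4 clauses.

4


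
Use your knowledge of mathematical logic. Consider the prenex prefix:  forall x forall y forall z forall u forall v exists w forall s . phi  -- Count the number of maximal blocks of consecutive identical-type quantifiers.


Quantifier-type sequence: A A A A A E A  (A=forall, E=exists)
Group into maximal same-type runs:
  Ax5 | Ex1 | Ax1
Number of blocks = 3

3


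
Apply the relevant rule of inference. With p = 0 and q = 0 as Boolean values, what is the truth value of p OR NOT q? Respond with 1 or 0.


p = 0, q = 0
Operation: p OR NOT q
Evaluate: 0 OR NOT 0 = 1

1


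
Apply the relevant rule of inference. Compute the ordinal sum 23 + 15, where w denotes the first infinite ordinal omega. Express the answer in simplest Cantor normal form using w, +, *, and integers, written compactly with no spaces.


Compute 23 + 15.
Ordinal + is associative but NOT commutative; for finite n>0, n + w = w but w + n stays w+n.
Both operands finite; ordinal + agrees with natural +: 23 + 15 = 38.
Result = 38

38


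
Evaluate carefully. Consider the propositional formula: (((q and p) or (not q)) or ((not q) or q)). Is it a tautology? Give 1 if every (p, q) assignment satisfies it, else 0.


Check all 4 assignments:
p=0, q=0: 1
p=0, q=1: 1
p=1, q=0: 1
p=1, q=1: 1
Satisfying count = 4/4.
Tautology iff count = 4: yes.

1


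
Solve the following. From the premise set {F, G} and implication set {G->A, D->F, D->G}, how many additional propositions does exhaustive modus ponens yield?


Initial facts: {F, G}
Apply modus ponens to closure:
  G and G->A  =>  A
Final known: {A, F, G}
New propositions: {A}
Count = 1

1


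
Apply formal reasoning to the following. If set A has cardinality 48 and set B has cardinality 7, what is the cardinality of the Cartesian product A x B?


The Cartesian product A x B contains all ordered pairs (a, b).
|A x B| = |A| * |B| = 48 * 7 = 336

336


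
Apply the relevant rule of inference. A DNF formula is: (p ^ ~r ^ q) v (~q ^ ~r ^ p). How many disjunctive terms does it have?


A DNF formula is a disjunction of terms (conjunctions).
Terms are separated by v.
Counting the disjuncts: 2 terms.

2


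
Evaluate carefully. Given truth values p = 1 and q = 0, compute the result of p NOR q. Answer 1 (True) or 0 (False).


p = 1, q = 0
Operation: p NOR q
Evaluate: 1 NOR 0 = 0

0


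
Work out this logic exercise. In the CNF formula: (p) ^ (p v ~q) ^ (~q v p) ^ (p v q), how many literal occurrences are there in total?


Counting literals in each clause:
Clause 1: 1 literal(s)
Clause 2: 2 literal(s)
Clause 3: 2 literal(s)
Clause 4: 2 literal(s)
Total = 7

7


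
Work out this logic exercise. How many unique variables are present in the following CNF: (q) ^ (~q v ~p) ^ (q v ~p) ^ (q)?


Identify each variable that appears in the formula.
Variables found: p, q
Count = 2

2


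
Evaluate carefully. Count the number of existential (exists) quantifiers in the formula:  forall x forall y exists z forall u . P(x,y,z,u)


Quantifier prefix: forall x forall y exists z forall u
Mark each quantifier type:
  U U E U
Universal count = 3, Existential count = 1
Asked for existential (exists) quantifiers: 1

1


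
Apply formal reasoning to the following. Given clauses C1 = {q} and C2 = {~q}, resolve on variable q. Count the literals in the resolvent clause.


Remove q from C1 and ~q from C2.
C1 remainder: {}
C2 remainder: {}
Union (resolvent): {} (empty clause)
Resolvent has 0 literal(s).

0


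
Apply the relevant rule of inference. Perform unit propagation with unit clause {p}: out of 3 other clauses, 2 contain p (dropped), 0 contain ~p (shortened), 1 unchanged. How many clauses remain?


Satisfied (removed): 2
Shortened (remain): 0
Unchanged (remain): 1
Remaining = 0 + 1 = 1

1


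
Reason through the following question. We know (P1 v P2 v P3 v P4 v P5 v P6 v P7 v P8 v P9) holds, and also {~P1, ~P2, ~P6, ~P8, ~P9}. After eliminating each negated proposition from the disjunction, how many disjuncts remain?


Original disjuncts (9): P1, P2, P3, P4, P5, P6, P7, P8, P9
Negated (eliminate): ~P1, ~P2, ~P6, ~P8, ~P9
Remaining disjuncts: P3, P4, P5, P7
Count = 9 - 5 = 4

4


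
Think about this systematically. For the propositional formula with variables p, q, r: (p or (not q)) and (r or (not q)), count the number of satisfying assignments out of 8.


Evaluate all 8 assignments for p, q, r:
p=0, q=0, r=0: 1
p=0, q=0, r=1: 1
p=0, q=1, r=0: 0
p=0, q=1, r=1: 0
p=1, q=0, r=0: 1
p=1, q=0, r=1: 1
p=1, q=1, r=0: 0
p=1, q=1, r=1: 1
Satisfying count = 5

5


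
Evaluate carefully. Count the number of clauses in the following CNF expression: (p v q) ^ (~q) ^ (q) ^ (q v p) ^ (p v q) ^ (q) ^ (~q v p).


A CNF formula is a conjunction of clauses.
Clauses are separated by ^.
Counting the conjuncts: 7 clauses.

7


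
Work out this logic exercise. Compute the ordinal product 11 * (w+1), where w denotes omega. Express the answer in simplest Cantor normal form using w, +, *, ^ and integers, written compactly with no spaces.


Compute 11 * (w+1).
Ordinal * is associative and left-distributive over +, but NOT commutative; for finite n>1, n*w = w but w*n stays w*n.
By left-distributivity: 11 * (w+1) = 11*w + 11*1 = w + 11 = w+11.
Result = w+11

w+11


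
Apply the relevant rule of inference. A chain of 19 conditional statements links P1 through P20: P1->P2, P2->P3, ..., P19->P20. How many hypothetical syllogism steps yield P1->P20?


With 19 implications in a chain connecting 20 propositions:
P1->P2, P2->P3, ..., P19->P20
Steps needed = (number of implications) - 1 = 19 - 1 = 18

18


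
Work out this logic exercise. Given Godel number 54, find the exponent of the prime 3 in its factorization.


Factorize 54 by dividing by 3 repeatedly.
Division steps: 3 divides 54 exactly 3 time(s).
Exponent of 3 = 3

3


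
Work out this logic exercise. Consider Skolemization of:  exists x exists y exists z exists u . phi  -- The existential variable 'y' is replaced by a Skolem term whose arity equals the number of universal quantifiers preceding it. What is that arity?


Quantifier prefix: exists x exists y exists z exists u
'y' is existentially quantified at position 2.
No universal quantifiers precede it.
Skolem function arity = 0 (a Skolem constant)

0


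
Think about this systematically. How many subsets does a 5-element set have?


The power set of a set with n elements has 2^n elements.
|P(S)| = 2^5 = 32

32


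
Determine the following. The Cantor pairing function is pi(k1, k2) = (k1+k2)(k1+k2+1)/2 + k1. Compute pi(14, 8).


k1 + k2 = 22
(k1+k2)(k1+k2+1)/2 = 22 * 23 / 2 = 253
pi = 253 + 14 = 267

267


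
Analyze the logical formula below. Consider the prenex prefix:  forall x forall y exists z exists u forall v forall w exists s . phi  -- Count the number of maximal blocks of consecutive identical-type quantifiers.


Quantifier-type sequence: A A E E A A E  (A=forall, E=exists)
Group into maximal same-type runs:
  Ax2 | Ex2 | Ax2 | Ex1
Number of blocks = 4

4


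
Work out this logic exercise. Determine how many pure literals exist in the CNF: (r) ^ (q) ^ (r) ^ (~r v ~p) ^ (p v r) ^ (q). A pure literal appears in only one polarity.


Check each variable for pure literal status:
p: mixed (not pure)
q: pure positive
r: mixed (not pure)
Pure literal count = 1

1


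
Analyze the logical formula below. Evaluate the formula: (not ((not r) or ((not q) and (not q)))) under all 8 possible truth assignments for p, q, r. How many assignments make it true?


Check all 8 assignments:
p=0, q=0, r=0: 0
p=0, q=0, r=1: 0
p=0, q=1, r=0: 0
p=0, q=1, r=1: 1
p=1, q=0, r=0: 0
p=1, q=0, r=1: 0
p=1, q=1, r=0: 0
p=1, q=1, r=1: 1
Count of True = 2

2


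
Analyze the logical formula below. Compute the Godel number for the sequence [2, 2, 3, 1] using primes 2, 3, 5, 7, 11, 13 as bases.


Encode each element as an exponent of the corresponding prime:
  2^2 = 4
  3^2 = 9
  5^3 = 125
  7^1 = 7
Product = 4 * 9 * 125 * 7 = 31500

31500


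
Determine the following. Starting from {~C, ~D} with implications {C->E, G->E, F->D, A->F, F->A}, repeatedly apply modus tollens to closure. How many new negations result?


Initial negated facts: {~C, ~D}
Apply modus tollens to closure:
  ~D and F->D  =>  ~F
  ~F and A->F  =>  ~A
Final negated: {~A, ~C, ~D, ~F}
New negations: {~A, ~F}
Count = 2

2


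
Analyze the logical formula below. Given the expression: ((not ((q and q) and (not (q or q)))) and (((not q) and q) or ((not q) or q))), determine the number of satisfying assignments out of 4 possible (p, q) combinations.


Check all 4 assignments:
p=0, q=0: 1
p=0, q=1: 1
p=1, q=0: 1
p=1, q=1: 1
Count of True = 4

4


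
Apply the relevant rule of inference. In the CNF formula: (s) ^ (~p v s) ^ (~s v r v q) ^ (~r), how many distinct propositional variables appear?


Identify each variable that appears in the formula.
Variables found: p, q, r, s
Count = 4

4


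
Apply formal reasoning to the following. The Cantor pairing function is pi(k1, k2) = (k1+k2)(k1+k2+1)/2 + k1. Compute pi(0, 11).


k1 + k2 = 11
(k1+k2)(k1+k2+1)/2 = 11 * 12 / 2 = 66
pi = 66 + 0 = 66

66


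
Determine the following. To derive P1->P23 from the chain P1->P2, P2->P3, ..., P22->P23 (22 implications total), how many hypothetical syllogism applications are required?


With 22 implications in a chain connecting 23 propositions:
P1->P2, P2->P3, ..., P22->P23
Steps needed = (number of implications) - 1 = 22 - 1 = 21

21


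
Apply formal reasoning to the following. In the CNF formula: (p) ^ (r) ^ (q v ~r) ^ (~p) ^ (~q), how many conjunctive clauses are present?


A CNF formula is a conjunction of clauses.
Clauses are separated by ^.
Counting the conjuncts: 5 clauses.

5


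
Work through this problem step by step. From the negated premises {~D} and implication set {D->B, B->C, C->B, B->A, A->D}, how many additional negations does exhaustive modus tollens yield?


Initial negated facts: {~D}
Apply modus tollens to closure:
  ~D and A->D  =>  ~A
  ~A and B->A  =>  ~B
  ~B and C->B  =>  ~C
Final negated: {~A, ~B, ~C, ~D}
New negations: {~A, ~B, ~C}
Count = 3

3


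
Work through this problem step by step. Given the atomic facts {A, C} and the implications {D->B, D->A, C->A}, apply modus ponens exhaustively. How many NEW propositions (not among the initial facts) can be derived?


Initial facts: {A, C}
Apply modus ponens to closure:
  (no implication fires)
Final known: {A, C}
New propositions: {(none)}
Count = 0

0


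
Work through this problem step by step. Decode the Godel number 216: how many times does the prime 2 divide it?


Factorize 216 by dividing by 2 repeatedly.
Division steps: 2 divides 216 exactly 3 time(s).
Exponent of 2 = 3

3


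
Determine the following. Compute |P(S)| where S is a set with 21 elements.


The power set of a set with n elements has 2^n elements.
|P(S)| = 2^21 = 2097152

2097152


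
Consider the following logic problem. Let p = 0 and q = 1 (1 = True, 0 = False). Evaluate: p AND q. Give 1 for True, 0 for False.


p = 0, q = 1
Operation: p AND q
Evaluate: 0 AND 1 = 0

0


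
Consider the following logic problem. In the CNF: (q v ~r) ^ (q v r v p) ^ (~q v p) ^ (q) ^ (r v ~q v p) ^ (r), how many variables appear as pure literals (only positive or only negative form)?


Check each variable for pure literal status:
p: pure positive
q: mixed (not pure)
r: mixed (not pure)
Pure literal count = 1

1


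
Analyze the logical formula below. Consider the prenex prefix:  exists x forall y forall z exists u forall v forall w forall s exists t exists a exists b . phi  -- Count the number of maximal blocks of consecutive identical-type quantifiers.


Quantifier-type sequence: E A A E A A A E E E  (A=forall, E=exists)
Group into maximal same-type runs:
  Ex1 | Ax2 | Ex1 | Ax3 | Ex3
Number of blocks = 5

5


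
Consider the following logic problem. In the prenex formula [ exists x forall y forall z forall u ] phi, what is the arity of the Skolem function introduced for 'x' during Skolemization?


Quantifier prefix: exists x forall y forall z forall u
'x' is existentially quantified at position 1.
No universal quantifiers precede it.
Skolem function arity = 0 (a Skolem constant)

0


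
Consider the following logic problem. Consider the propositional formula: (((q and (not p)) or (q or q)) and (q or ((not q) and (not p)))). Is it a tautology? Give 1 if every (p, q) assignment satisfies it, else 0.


Check all 4 assignments:
p=0, q=0: 0
p=0, q=1: 1
p=1, q=0: 0
p=1, q=1: 1
Satisfying count = 2/4.
Tautology iff count = 4: no.

0


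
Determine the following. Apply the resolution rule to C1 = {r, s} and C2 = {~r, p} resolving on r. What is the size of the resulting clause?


Remove r from C1 and ~r from C2.
C1 remainder: {s}
C2 remainder: {p}
Union (resolvent): {p, s}
Resolvent has 2 literal(s).

2


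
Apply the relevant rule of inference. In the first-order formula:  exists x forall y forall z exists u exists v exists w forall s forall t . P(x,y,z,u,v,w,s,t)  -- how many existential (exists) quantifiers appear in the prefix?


Quantifier prefix: exists x forall y forall z exists u exists v exists w forall s forall t
Mark each quantifier type:
  E U U E E E U U
Universal count = 4, Existential count = 4
Asked for existential (exists) quantifiers: 4

4


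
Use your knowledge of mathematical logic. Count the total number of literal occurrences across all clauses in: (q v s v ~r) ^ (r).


Counting literals in each clause:
Clause 1: 3 literal(s)
Clause 2: 1 literal(s)
Total = 4

4


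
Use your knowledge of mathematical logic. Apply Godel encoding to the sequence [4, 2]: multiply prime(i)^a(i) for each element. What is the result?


Encode each element as an exponent of the corresponding prime:
  2^4 = 16
  3^2 = 9
Product = 16 * 9 = 144

144


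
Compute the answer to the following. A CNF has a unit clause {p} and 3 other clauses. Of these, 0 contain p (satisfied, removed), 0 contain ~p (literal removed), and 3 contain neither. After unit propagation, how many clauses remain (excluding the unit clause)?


Satisfied (removed): 0
Shortened (remain): 0
Unchanged (remain): 3
Remaining = 0 + 3 = 3

3


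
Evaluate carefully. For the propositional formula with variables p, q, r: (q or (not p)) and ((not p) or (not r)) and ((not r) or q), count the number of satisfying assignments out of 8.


Evaluate all 8 assignments for p, q, r:
p=0, q=0, r=0: 1
p=0, q=0, r=1: 0
p=0, q=1, r=0: 1
p=0, q=1, r=1: 1
p=1, q=0, r=0: 0
p=1, q=0, r=1: 0
p=1, q=1, r=0: 1
p=1, q=1, r=1: 0
Satisfying count = 4

4


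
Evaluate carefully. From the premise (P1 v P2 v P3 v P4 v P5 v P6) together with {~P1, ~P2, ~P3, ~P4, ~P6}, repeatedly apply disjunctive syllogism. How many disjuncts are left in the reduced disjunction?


Original disjuncts (6): P1, P2, P3, P4, P5, P6
Negated (eliminate): ~P1, ~P2, ~P3, ~P4, ~P6
Remaining disjuncts: P5
Count = 6 - 5 = 1

1


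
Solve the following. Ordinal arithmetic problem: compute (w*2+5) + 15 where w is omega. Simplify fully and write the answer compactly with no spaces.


Compute (w*2+5) + 15.
Ordinal + is associative but NOT commutative; for finite n>0, n + w = w but w + n stays w+n.
By associativity: (w*2+5) + 15 = w*2 + (5+15) = w*2+20.
Result = w*2+20

w*2+20


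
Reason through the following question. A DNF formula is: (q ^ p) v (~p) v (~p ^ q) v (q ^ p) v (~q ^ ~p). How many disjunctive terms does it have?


A DNF formula is a disjunction of terms (conjunctions).
Terms are separated by v.
Counting the disjuncts: 5 terms.

5


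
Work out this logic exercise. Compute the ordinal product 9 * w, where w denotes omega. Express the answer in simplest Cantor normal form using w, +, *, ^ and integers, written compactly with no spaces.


Compute 9 * w.
Ordinal * is associative and left-distributive over +, but NOT commutative; for finite n>1, n*w = w but w*n stays w*n.
For finite n>0, n * w = sup{n*k : k<w} = w. So 9 * w = w.
Result = w

w


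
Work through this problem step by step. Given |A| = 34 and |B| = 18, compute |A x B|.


The Cartesian product A x B contains all ordered pairs (a, b).
|A x B| = |A| * |B| = 34 * 18 = 612

612


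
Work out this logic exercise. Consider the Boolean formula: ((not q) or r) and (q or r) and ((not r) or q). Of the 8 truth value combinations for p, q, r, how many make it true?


Evaluate all 8 assignments for p, q, r:
p=0, q=0, r=0: 0
p=0, q=0, r=1: 0
p=0, q=1, r=0: 0
p=0, q=1, r=1: 1
p=1, q=0, r=0: 0
p=1, q=0, r=1: 0
p=1, q=1, r=0: 0
p=1, q=1, r=1: 1
Satisfying count = 2

2


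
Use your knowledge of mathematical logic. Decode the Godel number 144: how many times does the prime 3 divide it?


Factorize 144 by dividing by 3 repeatedly.
Division steps: 3 divides 144 exactly 2 time(s).
Exponent of 3 = 2

2


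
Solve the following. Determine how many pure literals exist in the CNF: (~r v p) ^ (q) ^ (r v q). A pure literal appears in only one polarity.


Check each variable for pure literal status:
p: pure positive
q: pure positive
r: mixed (not pure)
Pure literal count = 2

2


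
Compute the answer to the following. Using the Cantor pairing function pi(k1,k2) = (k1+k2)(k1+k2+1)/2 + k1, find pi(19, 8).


k1 + k2 = 27
(k1+k2)(k1+k2+1)/2 = 27 * 28 / 2 = 378
pi = 378 + 19 = 397

397


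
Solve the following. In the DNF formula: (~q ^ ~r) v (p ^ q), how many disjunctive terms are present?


A DNF formula is a disjunction of terms (conjunctions).
Terms are separated by v.
Counting the disjuncts: 2 terms.

2


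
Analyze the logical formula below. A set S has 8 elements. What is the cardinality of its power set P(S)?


The power set of a set with n elements has 2^n elements.
|P(S)| = 2^8 = 256

256


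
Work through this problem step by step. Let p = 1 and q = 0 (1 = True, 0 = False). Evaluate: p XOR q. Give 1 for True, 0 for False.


p = 1, q = 0
Operation: p XOR q
Evaluate: 1 XOR 0 = 1

1


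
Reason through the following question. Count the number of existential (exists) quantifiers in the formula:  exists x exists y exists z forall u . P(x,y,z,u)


Quantifier prefix: exists x exists y exists z forall u
Mark each quantifier type:
  E E E U
Universal count = 1, Existential count = 3
Asked for existential (exists) quantifiers: 3

3


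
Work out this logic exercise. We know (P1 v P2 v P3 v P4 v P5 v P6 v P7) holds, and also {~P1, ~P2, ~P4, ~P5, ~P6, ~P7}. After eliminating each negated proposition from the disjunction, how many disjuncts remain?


Original disjuncts (7): P1, P2, P3, P4, P5, P6, P7
Negated (eliminate): ~P1, ~P2, ~P4, ~P5, ~P6, ~P7
Remaining disjuncts: P3
Count = 7 - 6 = 1

1


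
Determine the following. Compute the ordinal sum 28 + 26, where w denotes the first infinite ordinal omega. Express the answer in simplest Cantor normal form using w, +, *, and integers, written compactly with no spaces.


Compute 28 + 26.
Ordinal + is associative but NOT commutative; for finite n>0, n + w = w but w + n stays w+n.
Both operands finite; ordinal + agrees with natural +: 28 + 26 = 54.
Result = 54

54


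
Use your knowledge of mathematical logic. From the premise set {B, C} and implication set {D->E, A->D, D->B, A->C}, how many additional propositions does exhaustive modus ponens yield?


Initial facts: {B, C}
Apply modus ponens to closure:
  (no implication fires)
Final known: {B, C}
New propositions: {(none)}
Count = 0

0


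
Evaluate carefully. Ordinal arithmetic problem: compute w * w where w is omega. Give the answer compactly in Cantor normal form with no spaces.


Compute w * w.
Ordinal * is associative and left-distributive over +, but NOT commutative; for finite n>1, n*w = w but w*n stays w*n.
w * w = w^2 by definition.
Result = w^2

w^2


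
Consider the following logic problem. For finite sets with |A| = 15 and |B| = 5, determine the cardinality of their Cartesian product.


The Cartesian product A x B contains all ordered pairs (a, b).
|A x B| = |A| * |B| = 15 * 5 = 75

75
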